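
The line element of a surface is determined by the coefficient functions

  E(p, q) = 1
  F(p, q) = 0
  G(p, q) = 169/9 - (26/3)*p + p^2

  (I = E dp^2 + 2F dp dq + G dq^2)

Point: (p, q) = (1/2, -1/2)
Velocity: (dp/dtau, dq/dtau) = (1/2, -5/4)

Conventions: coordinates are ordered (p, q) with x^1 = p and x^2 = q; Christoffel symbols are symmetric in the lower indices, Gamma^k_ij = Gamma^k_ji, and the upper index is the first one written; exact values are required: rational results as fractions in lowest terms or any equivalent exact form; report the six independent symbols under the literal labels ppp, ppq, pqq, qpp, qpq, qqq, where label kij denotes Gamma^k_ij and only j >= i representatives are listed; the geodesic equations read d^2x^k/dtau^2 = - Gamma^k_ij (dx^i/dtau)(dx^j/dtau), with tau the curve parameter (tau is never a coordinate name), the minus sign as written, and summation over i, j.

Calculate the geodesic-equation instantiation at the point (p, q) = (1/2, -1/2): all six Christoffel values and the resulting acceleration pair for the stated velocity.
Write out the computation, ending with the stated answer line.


E = 1, F = 0, G = 529/36 at the point
E_p = 0, E_q = 0, F_p = 0, F_q = 0, G_p = -23/3, G_q = 0
EG - F^2 = 529/36;  g^inv = (36/529) * [[529/36, 0], [0, 1]]
first-kind symbols [ij,l] = (1/2)(d_i g_jl + d_j g_il - d_l g_ij): [pp,p] = E_p/2 = 0, [pp,q] = F_p - E_q/2 = 0, [pq,p] = E_q/2 = 0, [pq,q] = G_p/2 = -23/6, [qq,p] = F_q - G_p/2 = 23/6, [qq,q] = G_q/2 = 0
Gamma^p_ij = (G*[ij,p] - F*[ij,q])/(EG - F^2), Gamma^q_ij = (E*[ij,q] - F*[ij,p])/(EG - F^2)
Gamma_ppp = 0, Gamma_ppq = 0, Gamma_pqq = 23/6, Gamma_qpp = 0, Gamma_qpq = -6/23, Gamma_qqq = 0
d^2p/dtau^2 = -(Gamma_ppp*(1/2)^2 + 2*Gamma_ppq*(1/2)*(-5/4) + Gamma_pqq*(-5/4)^2) = -575/96
d^2q/dtau^2 = -(Gamma_qpp*(1/2)^2 + 2*Gamma_qpq*(1/2)*(-5/4) + Gamma_qqq*(-5/4)^2) = -15/46

Answer: Gamma_ppp = 0, Gamma_ppq = 0, Gamma_pqq = 23/6, Gamma_qpp = 0, Gamma_qpq = -6/23, Gamma_qqq = 0; accelerations (d^2p/dtau^2, d^2q/dtau^2) = (-575/96, -15/46)


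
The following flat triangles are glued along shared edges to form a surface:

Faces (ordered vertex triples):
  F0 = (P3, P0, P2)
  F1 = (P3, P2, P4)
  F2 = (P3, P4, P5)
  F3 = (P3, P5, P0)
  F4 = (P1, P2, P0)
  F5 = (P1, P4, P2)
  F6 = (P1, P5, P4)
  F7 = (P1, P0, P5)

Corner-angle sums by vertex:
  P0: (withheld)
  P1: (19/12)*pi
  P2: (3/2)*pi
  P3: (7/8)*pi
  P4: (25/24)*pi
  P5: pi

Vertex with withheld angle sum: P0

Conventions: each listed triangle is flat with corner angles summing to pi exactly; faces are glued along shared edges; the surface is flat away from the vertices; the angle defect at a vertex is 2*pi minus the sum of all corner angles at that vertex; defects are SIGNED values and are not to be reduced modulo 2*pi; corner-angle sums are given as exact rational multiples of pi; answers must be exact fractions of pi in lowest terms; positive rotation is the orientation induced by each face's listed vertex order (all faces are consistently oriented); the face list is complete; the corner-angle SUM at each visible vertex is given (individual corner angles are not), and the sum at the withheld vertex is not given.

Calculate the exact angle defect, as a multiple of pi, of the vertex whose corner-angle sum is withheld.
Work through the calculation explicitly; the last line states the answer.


V = 6, E = 12, F = 8; chi = V - E + F = 2
Gauss-Bonnet: total defect = 2*pi*chi = 4*pi; visible defects sum to 4*pi

Answer: defect(P0) = 0


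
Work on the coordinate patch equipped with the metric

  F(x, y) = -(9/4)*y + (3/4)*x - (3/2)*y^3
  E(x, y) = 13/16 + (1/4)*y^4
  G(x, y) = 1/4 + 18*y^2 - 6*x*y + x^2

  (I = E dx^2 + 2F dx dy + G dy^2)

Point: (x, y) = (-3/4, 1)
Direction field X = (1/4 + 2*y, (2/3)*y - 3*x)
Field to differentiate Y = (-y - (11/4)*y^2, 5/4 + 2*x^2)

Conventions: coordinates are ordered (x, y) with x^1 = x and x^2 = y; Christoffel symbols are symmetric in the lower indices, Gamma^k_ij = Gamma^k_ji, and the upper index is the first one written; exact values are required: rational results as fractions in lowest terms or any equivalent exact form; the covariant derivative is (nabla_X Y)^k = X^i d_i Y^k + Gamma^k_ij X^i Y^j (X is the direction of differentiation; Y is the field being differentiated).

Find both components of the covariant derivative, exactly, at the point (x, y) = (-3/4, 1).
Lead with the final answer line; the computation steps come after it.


Answer: (nabla_X Y)^x = 30137/9480, (nabla_X Y)^y = 6591/1580

E = 17/16, F = -69/16, G = 373/16 at the point
E_x = 0, E_y = 1, F_x = 3/4, F_y = -27/4, G_x = -15/2, G_y = 81/2
EG - F^2 = 395/64;  g^inv = (64/395) * [[373/16, 69/16], [69/16, 17/16]]
first-kind symbols [ij,l] = (1/2)(d_i g_jl + d_j g_il - d_l g_ij): [xx,x] = E_x/2 = 0, [xx,y] = F_x - E_y/2 = 1/4, [xy,x] = E_y/2 = 1/2, [xy,y] = G_x/2 = -15/4, [yy,x] = F_y - G_x/2 = -3, [yy,y] = G_y/2 = 81/4
Gamma^x_ij = (G*[ij,x] - F*[ij,y])/(EG - F^2), Gamma^y_ij = (E*[ij,y] - F*[ij,x])/(EG - F^2)
Gamma_xxx = 69/395, Gamma_xxy = -289/395, Gamma_xyy = 1113/395, Gamma_yxx = 17/395, Gamma_yxy = -117/395, Gamma_yyy = 549/395
X = (9/4, 35/12), Y = (-15/4, 19/8) at the point


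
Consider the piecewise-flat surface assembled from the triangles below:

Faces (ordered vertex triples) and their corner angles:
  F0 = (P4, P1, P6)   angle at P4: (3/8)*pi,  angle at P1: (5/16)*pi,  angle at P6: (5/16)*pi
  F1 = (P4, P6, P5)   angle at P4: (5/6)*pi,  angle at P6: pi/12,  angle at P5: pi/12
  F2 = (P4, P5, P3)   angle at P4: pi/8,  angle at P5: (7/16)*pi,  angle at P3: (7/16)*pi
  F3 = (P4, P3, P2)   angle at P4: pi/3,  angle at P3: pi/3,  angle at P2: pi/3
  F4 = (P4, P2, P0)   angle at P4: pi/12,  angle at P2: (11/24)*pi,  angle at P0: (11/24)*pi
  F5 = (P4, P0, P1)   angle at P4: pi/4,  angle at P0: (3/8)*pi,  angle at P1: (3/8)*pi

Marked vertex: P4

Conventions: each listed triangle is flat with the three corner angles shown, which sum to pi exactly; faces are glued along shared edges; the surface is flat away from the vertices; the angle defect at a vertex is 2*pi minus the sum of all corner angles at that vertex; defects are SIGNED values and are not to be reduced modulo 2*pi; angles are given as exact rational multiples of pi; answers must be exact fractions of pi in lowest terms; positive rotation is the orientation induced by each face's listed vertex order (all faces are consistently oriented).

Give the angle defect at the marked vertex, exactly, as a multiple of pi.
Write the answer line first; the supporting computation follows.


Answer: defect(P4) = 0

Sum of corner angles at P4: 2*pi
defect = 2*pi - 2*pi


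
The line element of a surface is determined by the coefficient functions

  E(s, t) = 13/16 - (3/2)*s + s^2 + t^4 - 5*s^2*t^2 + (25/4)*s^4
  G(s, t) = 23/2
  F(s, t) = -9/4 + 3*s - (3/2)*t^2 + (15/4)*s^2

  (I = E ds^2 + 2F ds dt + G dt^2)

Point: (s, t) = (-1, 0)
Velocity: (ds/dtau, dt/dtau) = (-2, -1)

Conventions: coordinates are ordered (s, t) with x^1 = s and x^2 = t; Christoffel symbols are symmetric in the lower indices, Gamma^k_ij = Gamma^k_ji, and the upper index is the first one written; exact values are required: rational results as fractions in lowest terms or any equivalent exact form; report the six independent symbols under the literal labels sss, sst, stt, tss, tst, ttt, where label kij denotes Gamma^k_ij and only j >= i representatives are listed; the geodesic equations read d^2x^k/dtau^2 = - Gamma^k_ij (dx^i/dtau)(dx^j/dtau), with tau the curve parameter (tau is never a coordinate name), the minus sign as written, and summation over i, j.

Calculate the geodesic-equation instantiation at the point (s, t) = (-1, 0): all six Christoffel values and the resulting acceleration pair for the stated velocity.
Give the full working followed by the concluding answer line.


E = 153/16, F = -3/2, G = 23/2 at the point
E_s = -57/2, E_t = 0, F_s = -9/2, F_t = 0, G_s = 0, G_t = 0
EG - F^2 = 3447/32;  g^inv = (32/3447) * [[23/2, 3/2], [3/2, 153/16]]
first-kind symbols [ij,l] = (1/2)(d_i g_jl + d_j g_il - d_l g_ij): [ss,s] = E_s/2 = -57/4, [ss,t] = F_s - E_t/2 = -9/2, [st,s] = E_t/2 = 0, [st,t] = G_s/2 = 0, [tt,s] = F_t - G_s/2 = 0, [tt,t] = G_t/2 = 0
Gamma^s_ij = (G*[ij,s] - F*[ij,t])/(EG - F^2), Gamma^t_ij = (E*[ij,t] - F*[ij,s])/(EG - F^2)
Gamma_sss = -1820/1149, Gamma_sst = 0, Gamma_stt = 0, Gamma_tss = -229/383, Gamma_tst = 0, Gamma_ttt = 0
d^2s/dtau^2 = -(Gamma_sss*(-2)^2 + 2*Gamma_sst*(-2)*(-1) + Gamma_stt*(-1)^2) = 7280/1149
d^2t/dtau^2 = -(Gamma_tss*(-2)^2 + 2*Gamma_tst*(-2)*(-1) + Gamma_ttt*(-1)^2) = 916/383

Answer: Gamma_sss = -1820/1149, Gamma_sst = 0, Gamma_stt = 0, Gamma_tss = -229/383, Gamma_tst = 0, Gamma_ttt = 0; accelerations (d^2s/dtau^2, d^2t/dtau^2) = (7280/1149, 916/383)


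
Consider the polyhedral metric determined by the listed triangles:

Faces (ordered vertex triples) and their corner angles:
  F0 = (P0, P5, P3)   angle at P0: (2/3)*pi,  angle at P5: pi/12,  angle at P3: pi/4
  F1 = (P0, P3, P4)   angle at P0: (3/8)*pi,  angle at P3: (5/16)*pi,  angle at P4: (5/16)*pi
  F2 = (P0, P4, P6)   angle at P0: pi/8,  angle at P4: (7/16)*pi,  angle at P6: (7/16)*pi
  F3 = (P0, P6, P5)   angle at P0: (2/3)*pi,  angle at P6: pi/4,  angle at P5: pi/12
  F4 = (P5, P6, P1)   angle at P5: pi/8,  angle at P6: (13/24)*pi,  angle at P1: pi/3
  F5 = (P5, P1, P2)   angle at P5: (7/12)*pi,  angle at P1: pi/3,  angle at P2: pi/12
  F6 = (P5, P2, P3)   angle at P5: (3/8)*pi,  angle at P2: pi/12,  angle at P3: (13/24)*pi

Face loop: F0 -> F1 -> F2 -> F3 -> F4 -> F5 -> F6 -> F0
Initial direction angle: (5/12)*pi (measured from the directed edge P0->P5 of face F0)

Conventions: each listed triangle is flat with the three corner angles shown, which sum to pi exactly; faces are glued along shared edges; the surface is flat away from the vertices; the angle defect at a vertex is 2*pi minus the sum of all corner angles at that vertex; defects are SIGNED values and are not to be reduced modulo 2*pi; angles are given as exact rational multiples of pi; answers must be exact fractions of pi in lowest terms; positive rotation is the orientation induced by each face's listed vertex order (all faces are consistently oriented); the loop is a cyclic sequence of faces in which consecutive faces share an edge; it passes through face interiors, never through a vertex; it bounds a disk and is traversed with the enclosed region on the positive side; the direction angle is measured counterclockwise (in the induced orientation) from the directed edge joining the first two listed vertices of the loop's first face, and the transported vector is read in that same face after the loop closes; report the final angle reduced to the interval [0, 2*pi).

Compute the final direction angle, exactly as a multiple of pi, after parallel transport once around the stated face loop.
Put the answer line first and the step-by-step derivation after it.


Answer: final direction angle = (4/3)*pi

enclosed vertex P0: corner angles sum to (11/6)*pi, defect = 2*pi - (11/6)*pi = pi/6
enclosed vertex P5: corner angles sum to (5/4)*pi, defect = 2*pi - (5/4)*pi = (3/4)*pi
by Gauss-Bonnet the loop rotates the vector by the enclosed defect sum (positive orientation, mod 2*pi)
final angle = (5/12)*pi + (11/12)*pi = (4/3)*pi (mod 2*pi)


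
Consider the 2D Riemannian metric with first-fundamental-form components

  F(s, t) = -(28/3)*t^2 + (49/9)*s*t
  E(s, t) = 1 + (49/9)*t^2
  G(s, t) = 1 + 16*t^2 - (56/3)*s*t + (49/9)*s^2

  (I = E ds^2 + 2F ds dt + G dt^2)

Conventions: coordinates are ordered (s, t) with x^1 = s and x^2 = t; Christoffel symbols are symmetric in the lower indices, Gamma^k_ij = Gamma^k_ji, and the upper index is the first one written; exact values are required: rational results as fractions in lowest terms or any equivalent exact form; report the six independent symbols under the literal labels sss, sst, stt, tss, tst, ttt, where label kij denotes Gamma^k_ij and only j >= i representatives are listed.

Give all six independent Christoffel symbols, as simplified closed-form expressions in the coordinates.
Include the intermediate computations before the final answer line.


E = 1 + (49/9)*t^2; F = -(28/3)*t^2 + (49/9)*s*t; G = 1 + 16*t^2 - (56/3)*s*t + (49/9)*s^2
Gamma^k_ij = (1/2) g^{kl} (d_i g_jl + d_j g_il - d_l g_ij), with g^inv = (1/(EG-F^2)) [[G, -F], [-F, E]]
first partials: E_s = 0, E_t = (98/9)*t, F_s = (49/9)*t, F_t = -(56/3)*t + (49/9)*s, G_s = -(56/3)*t + (98/9)*s, G_t = 32*t - (56/3)*s
D = EG - F^2 = 1 + (193/9)*t^2 - (56/3)*s*t + (49/9)*s^2
expanded: Gamma^s_ss = (G E_s - 2F F_s + F E_t)/(2D), Gamma^s_st = (G E_t - F G_s)/(2D), Gamma^s_tt = (2G F_t - G G_s - F G_t)/(2D), Gamma^t_ss = (2E F_s - E E_t - F E_s)/(2D), Gamma^t_st = (E G_s - F E_t)/(2D), Gamma^t_tt = (E G_t - 2F F_t + F G_s)/(2D); substitute and cancel common factors

Answer: Gamma_sss = 0, Gamma_sst = 49*t/(49*s^2 - 168*s*t + 193*t^2 + 9), Gamma_stt = -84*t/(49*s^2 - 168*s*t + 193*t^2 + 9), Gamma_tss = 0, Gamma_tst = (49*s - 84*t)/(49*s^2 - 168*s*t + 193*t^2 + 9), Gamma_ttt = (-84*s + 144*t)/(49*s^2 - 168*s*t + 193*t^2 + 9)


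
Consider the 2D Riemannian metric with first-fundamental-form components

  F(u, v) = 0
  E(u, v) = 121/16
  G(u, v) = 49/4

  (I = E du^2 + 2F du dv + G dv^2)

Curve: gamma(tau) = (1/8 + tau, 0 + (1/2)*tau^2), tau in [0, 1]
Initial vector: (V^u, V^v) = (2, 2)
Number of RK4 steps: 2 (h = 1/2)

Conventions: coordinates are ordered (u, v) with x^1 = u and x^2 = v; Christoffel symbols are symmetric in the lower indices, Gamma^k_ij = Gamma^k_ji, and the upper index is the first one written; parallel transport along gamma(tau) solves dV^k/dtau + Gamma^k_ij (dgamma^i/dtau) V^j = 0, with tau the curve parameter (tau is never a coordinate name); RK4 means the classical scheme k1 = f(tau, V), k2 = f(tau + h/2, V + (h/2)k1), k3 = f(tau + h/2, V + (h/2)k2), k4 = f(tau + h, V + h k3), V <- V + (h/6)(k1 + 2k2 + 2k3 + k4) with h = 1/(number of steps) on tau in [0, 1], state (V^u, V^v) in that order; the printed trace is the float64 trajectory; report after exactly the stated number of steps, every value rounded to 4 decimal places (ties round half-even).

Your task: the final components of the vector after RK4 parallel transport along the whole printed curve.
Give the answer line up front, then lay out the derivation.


Answer: V^u = 2.0000, V^v = 2.0000

gamma'(tau) = (1, tau); f(tau, V)^k = -Gamma^k_ij(gamma(tau)) gamma'^i(tau) V^j; h = 1/2; intermediate values shown to 6 dp
curve data and Christoffel symbols at the stage parameters:
  tau = 0.000000: gamma = (0.125000, 0.000000), gamma' = (1.000000, 0.000000); Gamma_uuu = 0.000000, Gamma_uuv = 0.000000, Gamma_uvv = 0.000000, Gamma_vuu = 0.000000, Gamma_vuv = 0.000000, Gamma_vvv = 0.000000
  tau = 0.250000: gamma = (0.375000, 0.031250), gamma' = (1.000000, 0.250000); Gamma_uuu = 0.000000, Gamma_uuv = 0.000000, Gamma_uvv = 0.000000, Gamma_vuu = 0.000000, Gamma_vuv = 0.000000, Gamma_vvv = 0.000000
  tau = 0.500000: gamma = (0.625000, 0.125000), gamma' = (1.000000, 0.500000); Gamma_uuu = 0.000000, Gamma_uuv = 0.000000, Gamma_uvv = 0.000000, Gamma_vuu = 0.000000, Gamma_vuv = 0.000000, Gamma_vvv = 0.000000
  tau = 0.750000: gamma = (0.875000, 0.281250), gamma' = (1.000000, 0.750000); Gamma_uuu = 0.000000, Gamma_uuv = 0.000000, Gamma_uvv = 0.000000, Gamma_vuu = 0.000000, Gamma_vuv = 0.000000, Gamma_vvv = 0.000000
  tau = 1.000000: gamma = (1.125000, 0.500000), gamma' = (1.000000, 1.000000); Gamma_uuu = 0.000000, Gamma_uuv = 0.000000, Gamma_uvv = 0.000000, Gamma_vuu = 0.000000, Gamma_vuv = 0.000000, Gamma_vvv = 0.000000
step 0: V^u = 2.0000, V^v = 2.0000
step 1: k1 = (0.000000, 0.000000), k2 = (0.000000, 0.000000), k3 = (0.000000, 0.000000), k4 = (0.000000, 0.000000); V <- V + (h/6)(k1 + 2k2 + 2k3 + k4): V^u = 2.0000, V^v = 2.0000
step 2: k1 = (0.000000, 0.000000), k2 = (0.000000, 0.000000), k3 = (0.000000, 0.000000), k4 = (0.000000, 0.000000); V <- V + (h/6)(k1 + 2k2 + 2k3 + k4): V^u = 2.0000, V^v = 2.0000


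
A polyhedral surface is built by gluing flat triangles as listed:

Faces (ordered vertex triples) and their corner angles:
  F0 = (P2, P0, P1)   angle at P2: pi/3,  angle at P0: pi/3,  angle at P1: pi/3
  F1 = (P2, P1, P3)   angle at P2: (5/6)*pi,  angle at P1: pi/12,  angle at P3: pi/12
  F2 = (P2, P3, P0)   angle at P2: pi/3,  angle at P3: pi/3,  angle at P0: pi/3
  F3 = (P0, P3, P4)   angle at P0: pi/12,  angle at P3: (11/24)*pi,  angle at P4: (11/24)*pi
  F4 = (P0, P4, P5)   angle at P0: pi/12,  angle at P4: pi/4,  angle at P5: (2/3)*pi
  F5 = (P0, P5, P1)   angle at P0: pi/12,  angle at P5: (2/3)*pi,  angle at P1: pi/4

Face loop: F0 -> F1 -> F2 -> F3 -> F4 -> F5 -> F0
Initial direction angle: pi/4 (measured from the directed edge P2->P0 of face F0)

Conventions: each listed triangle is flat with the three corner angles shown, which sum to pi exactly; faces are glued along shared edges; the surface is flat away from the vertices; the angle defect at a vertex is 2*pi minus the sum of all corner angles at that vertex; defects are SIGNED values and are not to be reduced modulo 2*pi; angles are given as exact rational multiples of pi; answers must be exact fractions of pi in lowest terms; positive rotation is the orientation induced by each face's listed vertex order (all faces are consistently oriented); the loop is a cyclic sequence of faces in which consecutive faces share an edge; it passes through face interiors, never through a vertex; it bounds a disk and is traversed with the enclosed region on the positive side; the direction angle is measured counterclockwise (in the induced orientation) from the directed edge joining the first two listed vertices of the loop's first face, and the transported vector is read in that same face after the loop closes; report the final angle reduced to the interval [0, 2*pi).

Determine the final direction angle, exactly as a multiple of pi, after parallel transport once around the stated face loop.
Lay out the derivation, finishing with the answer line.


enclosed vertex P0: corner angles sum to (11/12)*pi, defect = 2*pi - (11/12)*pi = (13/12)*pi
enclosed vertex P2: corner angles sum to (3/2)*pi, defect = 2*pi - (3/2)*pi = pi/2
by Gauss-Bonnet the loop rotates the vector by the enclosed defect sum (positive orientation, mod 2*pi)
final angle = pi/4 + (19/12)*pi = (11/6)*pi (mod 2*pi)

Answer: final direction angle = (11/6)*pi


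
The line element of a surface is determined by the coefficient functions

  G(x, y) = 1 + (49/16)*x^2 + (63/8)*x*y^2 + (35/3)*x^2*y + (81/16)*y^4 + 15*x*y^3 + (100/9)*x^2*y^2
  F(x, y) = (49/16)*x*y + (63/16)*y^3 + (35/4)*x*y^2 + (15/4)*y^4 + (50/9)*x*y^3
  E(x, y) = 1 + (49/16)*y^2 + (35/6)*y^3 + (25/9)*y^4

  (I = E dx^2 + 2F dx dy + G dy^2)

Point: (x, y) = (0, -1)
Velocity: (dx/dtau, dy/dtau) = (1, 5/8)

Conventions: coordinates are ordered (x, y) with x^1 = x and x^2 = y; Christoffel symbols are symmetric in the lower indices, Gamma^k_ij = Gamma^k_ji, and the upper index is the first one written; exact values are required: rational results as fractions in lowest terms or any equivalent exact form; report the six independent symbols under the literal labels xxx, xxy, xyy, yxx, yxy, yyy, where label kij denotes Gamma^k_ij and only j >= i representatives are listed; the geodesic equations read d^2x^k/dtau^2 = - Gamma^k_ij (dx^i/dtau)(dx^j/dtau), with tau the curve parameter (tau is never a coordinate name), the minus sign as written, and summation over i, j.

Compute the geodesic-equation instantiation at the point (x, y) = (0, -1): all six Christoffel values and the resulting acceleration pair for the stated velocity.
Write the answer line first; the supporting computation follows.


Answer: Gamma_xxx = 0, Gamma_xxy = 1/46, Gamma_xyy = 27/437, Gamma_yxx = 0, Gamma_yxy = -27/46, Gamma_yyy = -729/437; accelerations (d^2x/dtau^2, d^2y/dtau^2) = (-1435/27968, 38745/27968)

E = 145/144, F = -3/16, G = 97/16 at the point
E_x = 0, E_y = 19/72, F_x = 19/144, F_y = -51/16, G_x = -57/8, G_y = -81/4
EG - F^2 = 437/72;  g^inv = (72/437) * [[97/16, 3/16], [3/16, 145/144]]
first-kind symbols [ij,l] = (1/2)(d_i g_jl + d_j g_il - d_l g_ij): [xx,x] = E_x/2 = 0, [xx,y] = F_x - E_y/2 = 0, [xy,x] = E_y/2 = 19/144, [xy,y] = G_x/2 = -57/16, [yy,x] = F_y - G_x/2 = 3/8, [yy,y] = G_y/2 = -81/8
Gamma^x_ij = (G*[ij,x] - F*[ij,y])/(EG - F^2), Gamma^y_ij = (E*[ij,y] - F*[ij,x])/(EG - F^2)
Gamma_xxx = 0, Gamma_xxy = 1/46, Gamma_xyy = 27/437, Gamma_yxx = 0, Gamma_yxy = -27/46, Gamma_yyy = -729/437
d^2x/dtau^2 = -(Gamma_xxx*(1)^2 + 2*Gamma_xxy*(1)*(5/8) + Gamma_xyy*(5/8)^2) = -1435/27968
d^2y/dtau^2 = -(Gamma_yxx*(1)^2 + 2*Gamma_yxy*(1)*(5/8) + Gamma_yyy*(5/8)^2) = 38745/27968


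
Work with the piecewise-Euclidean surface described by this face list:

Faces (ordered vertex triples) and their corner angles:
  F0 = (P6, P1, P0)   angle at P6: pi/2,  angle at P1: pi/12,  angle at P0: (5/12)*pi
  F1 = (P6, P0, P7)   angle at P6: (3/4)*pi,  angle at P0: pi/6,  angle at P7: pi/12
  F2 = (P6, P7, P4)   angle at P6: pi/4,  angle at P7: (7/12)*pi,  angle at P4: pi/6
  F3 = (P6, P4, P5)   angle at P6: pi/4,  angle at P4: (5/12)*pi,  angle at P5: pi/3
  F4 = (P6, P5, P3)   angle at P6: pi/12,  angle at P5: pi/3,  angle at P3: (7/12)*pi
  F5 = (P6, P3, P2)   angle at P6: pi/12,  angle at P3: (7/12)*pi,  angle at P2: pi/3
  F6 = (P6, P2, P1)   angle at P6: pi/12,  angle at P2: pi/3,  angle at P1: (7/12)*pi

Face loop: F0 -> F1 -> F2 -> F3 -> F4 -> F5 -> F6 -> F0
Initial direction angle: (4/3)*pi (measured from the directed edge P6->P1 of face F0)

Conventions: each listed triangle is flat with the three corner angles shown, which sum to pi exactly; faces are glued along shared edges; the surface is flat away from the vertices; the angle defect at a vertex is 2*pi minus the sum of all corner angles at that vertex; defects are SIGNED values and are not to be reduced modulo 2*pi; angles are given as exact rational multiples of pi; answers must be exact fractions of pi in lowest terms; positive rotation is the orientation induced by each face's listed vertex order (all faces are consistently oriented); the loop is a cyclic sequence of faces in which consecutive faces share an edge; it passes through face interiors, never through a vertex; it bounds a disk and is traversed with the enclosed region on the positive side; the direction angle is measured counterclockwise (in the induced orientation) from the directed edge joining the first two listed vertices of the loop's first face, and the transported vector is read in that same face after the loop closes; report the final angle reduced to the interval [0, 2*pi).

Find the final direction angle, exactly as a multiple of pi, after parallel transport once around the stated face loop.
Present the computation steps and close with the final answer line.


enclosed vertex P6: corner angles sum to 2*pi, defect = 2*pi - 2*pi = 0
holonomy = initial angle + sum of enclosed defects (mod 2*pi), positive in the induced orientation
final angle = (4/3)*pi + 0 = (4/3)*pi (mod 2*pi)

Answer: final direction angle = (4/3)*pi


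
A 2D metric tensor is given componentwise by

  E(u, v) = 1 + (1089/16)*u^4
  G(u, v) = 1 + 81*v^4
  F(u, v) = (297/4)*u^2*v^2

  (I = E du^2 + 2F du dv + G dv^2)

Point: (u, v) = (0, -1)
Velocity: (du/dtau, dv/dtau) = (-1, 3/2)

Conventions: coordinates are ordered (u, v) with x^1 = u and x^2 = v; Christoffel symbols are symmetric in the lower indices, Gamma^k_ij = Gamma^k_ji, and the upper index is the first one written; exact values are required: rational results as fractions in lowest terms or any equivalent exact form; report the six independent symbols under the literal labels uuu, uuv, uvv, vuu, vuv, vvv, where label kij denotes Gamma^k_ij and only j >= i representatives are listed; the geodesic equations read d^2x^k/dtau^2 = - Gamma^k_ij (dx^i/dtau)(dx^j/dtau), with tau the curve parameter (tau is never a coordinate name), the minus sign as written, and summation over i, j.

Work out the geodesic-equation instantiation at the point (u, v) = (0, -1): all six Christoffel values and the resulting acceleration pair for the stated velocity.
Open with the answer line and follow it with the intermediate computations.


Answer: Gamma_uuu = 0, Gamma_uuv = 0, Gamma_uvv = 0, Gamma_vuu = 0, Gamma_vuv = 0, Gamma_vvv = -81/41; accelerations (d^2u/dtau^2, d^2v/dtau^2) = (0, 729/164)

E = 1, F = 0, G = 82 at the point
E_u = 0, E_v = 0, F_u = 0, F_v = 0, G_u = 0, G_v = -324
EG - F^2 = 82;  g^inv = (1/82) * [[82, 0], [0, 1]]
first-kind symbols [ij,l] = (1/2)(d_i g_jl + d_j g_il - d_l g_ij): [uu,u] = E_u/2 = 0, [uu,v] = F_u - E_v/2 = 0, [uv,u] = E_v/2 = 0, [uv,v] = G_u/2 = 0, [vv,u] = F_v - G_u/2 = 0, [vv,v] = G_v/2 = -162
Gamma^u_ij = (G*[ij,u] - F*[ij,v])/(EG - F^2), Gamma^v_ij = (E*[ij,v] - F*[ij,u])/(EG - F^2)
Gamma_uuu = 0, Gamma_uuv = 0, Gamma_uvv = 0, Gamma_vuu = 0, Gamma_vuv = 0, Gamma_vvv = -81/41
d^2u/dtau^2 = -(Gamma_uuu*(-1)^2 + 2*Gamma_uuv*(-1)*(3/2) + Gamma_uvv*(3/2)^2) = 0
d^2v/dtau^2 = -(Gamma_vuu*(-1)^2 + 2*Gamma_vuv*(-1)*(3/2) + Gamma_vvv*(3/2)^2) = 729/164


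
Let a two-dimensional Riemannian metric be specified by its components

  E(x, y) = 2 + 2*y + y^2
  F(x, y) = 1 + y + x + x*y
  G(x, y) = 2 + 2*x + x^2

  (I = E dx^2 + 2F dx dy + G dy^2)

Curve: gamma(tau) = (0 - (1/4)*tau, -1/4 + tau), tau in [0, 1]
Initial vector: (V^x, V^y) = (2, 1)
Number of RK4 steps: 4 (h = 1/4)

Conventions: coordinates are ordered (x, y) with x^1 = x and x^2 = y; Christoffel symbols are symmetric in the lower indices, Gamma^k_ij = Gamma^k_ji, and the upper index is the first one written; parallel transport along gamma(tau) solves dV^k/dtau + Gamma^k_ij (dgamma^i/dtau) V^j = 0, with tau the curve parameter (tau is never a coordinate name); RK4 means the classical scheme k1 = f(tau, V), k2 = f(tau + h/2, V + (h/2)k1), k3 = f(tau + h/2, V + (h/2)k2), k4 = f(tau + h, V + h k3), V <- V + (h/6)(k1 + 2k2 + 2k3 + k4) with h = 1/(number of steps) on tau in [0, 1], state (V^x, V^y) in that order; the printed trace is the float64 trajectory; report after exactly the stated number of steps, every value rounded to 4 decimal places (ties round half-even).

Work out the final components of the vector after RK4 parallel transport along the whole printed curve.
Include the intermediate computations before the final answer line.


gamma'(tau) = (-1/4, 1); f(tau, V)^k = -Gamma^k_ij(gamma(tau)) gamma'^i(tau) V^j; h = 1/4; intermediate values shown to 6 dp
curve data and Christoffel symbols at the stage parameters:
  tau = 0.000000: gamma = (0.000000, -0.250000), gamma' = (-0.250000, 1.000000); Gamma_xxx = 0.000000, Gamma_xxy = 0.292683, Gamma_xyy = 0.000000, Gamma_yxx = 0.000000, Gamma_yxy = 0.390244, Gamma_yyy = 0.000000
  tau = 0.125000: gamma = (-0.031250, -0.125000), gamma' = (-0.250000, 1.000000); Gamma_xxx = 0.000000, Gamma_xxy = 0.323583, Gamma_xyy = 0.000000, Gamma_yxx = 0.000000, Gamma_yxy = 0.358252, Gamma_yyy = 0.000000
  tau = 0.250000: gamma = (-0.062500, 0.000000), gamma' = (-0.250000, 1.000000); Gamma_xxx = 0.000000, Gamma_xxy = 0.347354, Gamma_xyy = 0.000000, Gamma_yxx = 0.000000, Gamma_yxy = 0.325645, Gamma_yyy = 0.000000
  tau = 0.375000: gamma = (-0.093750, 0.125000), gamma' = (-0.250000, 1.000000); Gamma_xxx = 0.000000, Gamma_xxy = 0.364442, Gamma_xyy = 0.000000, Gamma_yxx = 0.000000, Gamma_yxy = 0.293578, Gamma_yyy = 0.000000
  tau = 0.500000: gamma = (-0.125000, 0.250000), gamma' = (-0.250000, 1.000000); Gamma_xxx = 0.000000, Gamma_xxy = 0.375587, Gamma_xyy = 0.000000, Gamma_yxx = 0.000000, Gamma_yxy = 0.262911, Gamma_yyy = 0.000000
  tau = 0.625000: gamma = (-0.156250, 0.375000), gamma' = (-0.250000, 1.000000); Gamma_xxx = 0.000000, Gamma_xxy = 0.381675, Gamma_xyy = 0.000000, Gamma_yxx = 0.000000, Gamma_yxy = 0.234210, Gamma_yyy = 0.000000
  tau = 0.750000: gamma = (-0.187500, 0.500000), gamma' = (-0.250000, 1.000000); Gamma_xxx = 0.000000, Gamma_xxy = 0.383616, Gamma_xyy = 0.000000, Gamma_yxx = 0.000000, Gamma_yxy = 0.207792, Gamma_yyy = 0.000000
  tau = 0.875000: gamma = (-0.218750, 0.625000), gamma' = (-0.250000, 1.000000); Gamma_xxx = 0.000000, Gamma_xxy = 0.382265, Gamma_xyy = 0.000000, Gamma_yxx = 0.000000, Gamma_yxy = 0.183781, Gamma_yyy = 0.000000
  tau = 1.000000: gamma = (-0.250000, 0.750000), gamma' = (-0.250000, 1.000000); Gamma_xxx = 0.000000, Gamma_xxy = 0.378378, Gamma_xyy = 0.000000, Gamma_yxx = 0.000000, Gamma_yxy = 0.162162, Gamma_yyy = 0.000000
step 0: V^x = 2.0000, V^y = 1.0000
step 1: k1 = (-0.512195, -0.682927), k2 = (-0.552458, -0.611650), k3 = (-0.550109, -0.609049), k4 = (-0.573321, -0.537489); V <- V + (h/6)(k1 + 2k2 + 2k3 + k4): V^x = 1.8629, V^y = 0.8474
step 2: k1 = (-0.573493, -0.537650), k2 = (-0.581703, -0.468594), k3 = (-0.580542, -0.467659), k4 = (-0.576573, -0.403601); V <- V + (h/6)(k1 + 2k2 + 2k3 + k4): V^x = 1.7181, V^y = 0.7302
step 3: k1 = (-0.576740, -0.403718), k2 = (-0.563389, -0.345716), k3 = (-0.563334, -0.345682), k4 = (-0.543332, -0.294305); V <- V + (h/6)(k1 + 2k2 + 2k3 + k4): V^x = 1.5776, V^y = 0.6435
step 4: k1 = (-0.543463, -0.294376), k2 = (-0.519096, -0.249566), k3 = (-0.519725, -0.249868), k4 = (-0.492788, -0.211195); V <- V + (h/6)(k1 + 2k2 + 2k3 + k4): V^x = 1.4478, V^y = 0.5808

Answer: V^x = 1.4478, V^y = 0.5808


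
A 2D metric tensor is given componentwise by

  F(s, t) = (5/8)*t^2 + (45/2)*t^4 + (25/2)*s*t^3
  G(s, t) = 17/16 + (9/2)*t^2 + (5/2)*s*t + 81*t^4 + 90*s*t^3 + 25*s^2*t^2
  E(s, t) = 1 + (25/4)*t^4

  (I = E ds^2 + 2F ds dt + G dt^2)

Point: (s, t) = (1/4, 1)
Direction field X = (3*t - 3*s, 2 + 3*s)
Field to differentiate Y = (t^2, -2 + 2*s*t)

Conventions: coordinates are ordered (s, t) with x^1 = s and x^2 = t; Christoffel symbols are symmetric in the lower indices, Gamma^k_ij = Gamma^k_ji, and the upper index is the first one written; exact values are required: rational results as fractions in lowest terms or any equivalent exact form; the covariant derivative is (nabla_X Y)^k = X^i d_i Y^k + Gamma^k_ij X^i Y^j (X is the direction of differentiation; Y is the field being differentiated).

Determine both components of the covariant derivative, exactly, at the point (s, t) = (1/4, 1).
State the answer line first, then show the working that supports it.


Answer: (nabla_X Y)^s = 5631/1504, (nabla_X Y)^t = -11281/7520

E = 29/4, F = 105/4, G = 445/4 at the point
E_s = 0, E_t = 25, F_s = 25/2, F_t = 805/8, G_s = 105, G_t = 1617/4
EG - F^2 = 235/2;  g^inv = (2/235) * [[445/4, -105/4], [-105/4, 29/4]]
first-kind symbols [ij,l] = (1/2)(d_i g_jl + d_j g_il - d_l g_ij): [ss,s] = E_s/2 = 0, [ss,t] = F_s - E_t/2 = 0, [st,s] = E_t/2 = 25/2, [st,t] = G_s/2 = 105/2, [tt,s] = F_t - G_s/2 = 385/8, [tt,t] = G_t/2 = 1617/8
Gamma^s_ij = (G*[ij,s] - F*[ij,t])/(EG - F^2), Gamma^t_ij = (E*[ij,t] - F*[ij,s])/(EG - F^2)
Gamma_sss = 0, Gamma_sst = 5/47, Gamma_stt = 77/188, Gamma_tss = 0, Gamma_tst = 21/47, Gamma_ttt = 1617/940
X = (9/4, 11/4), Y = (1, -3/2) at the point


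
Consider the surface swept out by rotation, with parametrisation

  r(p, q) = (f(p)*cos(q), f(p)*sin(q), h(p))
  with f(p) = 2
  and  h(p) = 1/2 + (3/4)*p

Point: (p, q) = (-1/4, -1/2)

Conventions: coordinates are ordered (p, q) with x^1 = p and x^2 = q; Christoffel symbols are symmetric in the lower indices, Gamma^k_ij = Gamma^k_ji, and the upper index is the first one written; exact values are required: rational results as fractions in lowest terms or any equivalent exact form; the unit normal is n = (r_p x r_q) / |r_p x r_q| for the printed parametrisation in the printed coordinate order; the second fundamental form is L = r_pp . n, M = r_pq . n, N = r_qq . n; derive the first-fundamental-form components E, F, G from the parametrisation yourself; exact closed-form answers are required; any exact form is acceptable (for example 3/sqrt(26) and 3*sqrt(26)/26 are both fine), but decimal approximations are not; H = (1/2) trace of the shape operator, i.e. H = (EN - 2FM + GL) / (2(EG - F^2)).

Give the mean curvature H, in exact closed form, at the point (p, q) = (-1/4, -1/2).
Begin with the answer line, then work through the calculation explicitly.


Answer: H = 1/4

f = 2, f' = 0, f'' = 0, h' = 3/4, h'' = 0
E = 9/16, F = 0, G = 4; answer radicand W^2 = 9/16
unnormalised second-form numerators: l = 0, m = 0, n = 3/2; L = l/sqrt(9/16), and similarly M = m/sqrt(W^2), N = n/sqrt(W^2)
H = (E*n - 2*F*m + G*l) / (2*(EG - F^2)*sqrt(W^2)); E*n - 2*F*m + G*l = 27/32, EG - F^2 = 9/4, so H = (3/16)/sqrt(9/16)


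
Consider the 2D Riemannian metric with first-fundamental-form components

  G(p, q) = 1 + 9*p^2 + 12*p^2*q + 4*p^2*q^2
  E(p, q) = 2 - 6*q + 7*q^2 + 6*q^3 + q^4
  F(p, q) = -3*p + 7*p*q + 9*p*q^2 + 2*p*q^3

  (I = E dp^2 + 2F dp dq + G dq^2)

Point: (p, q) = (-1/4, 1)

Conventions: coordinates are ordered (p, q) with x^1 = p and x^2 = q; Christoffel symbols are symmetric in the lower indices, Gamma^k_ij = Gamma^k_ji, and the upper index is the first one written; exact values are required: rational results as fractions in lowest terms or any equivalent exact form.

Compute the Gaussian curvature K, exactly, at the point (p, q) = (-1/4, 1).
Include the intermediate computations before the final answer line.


E = 10, F = -15/4, G = 41/16, EG - F^2 = 185/16 at the point
E_p = 0, E_q = 30, F_p = 15, F_q = -31/4, G_p = -25/2, G_q = 5/4
E_qq = 62, F_pq = 31, G_pp = 50
K follows from Brioschi's formula, (det M1 - det M2)/(EG - F^2)^2.
M1 = [[-E_qq/2 + F_pq - G_pp/2, E_p/2, F_p - E_q/2], [F_q - G_p/2, E, F], [G_q/2, F, G]] = [[-25, 0, 0], [-3/2, 10, -15/4], [5/8, -15/4, 41/16]]; det M1 = -4625/16
M2 = [[0, E_q/2, G_p/2], [E_q/2, E, F], [G_p/2, F, G]] = [[0, 15, -25/4], [15, 10, -15/4], [-25/4, -15/4, 41/16]]; det M2 = -4225/16
det M1 - det M2 = -25; K = -25 / (185/16)^2 = -256/1369

Answer: K = -256/1369


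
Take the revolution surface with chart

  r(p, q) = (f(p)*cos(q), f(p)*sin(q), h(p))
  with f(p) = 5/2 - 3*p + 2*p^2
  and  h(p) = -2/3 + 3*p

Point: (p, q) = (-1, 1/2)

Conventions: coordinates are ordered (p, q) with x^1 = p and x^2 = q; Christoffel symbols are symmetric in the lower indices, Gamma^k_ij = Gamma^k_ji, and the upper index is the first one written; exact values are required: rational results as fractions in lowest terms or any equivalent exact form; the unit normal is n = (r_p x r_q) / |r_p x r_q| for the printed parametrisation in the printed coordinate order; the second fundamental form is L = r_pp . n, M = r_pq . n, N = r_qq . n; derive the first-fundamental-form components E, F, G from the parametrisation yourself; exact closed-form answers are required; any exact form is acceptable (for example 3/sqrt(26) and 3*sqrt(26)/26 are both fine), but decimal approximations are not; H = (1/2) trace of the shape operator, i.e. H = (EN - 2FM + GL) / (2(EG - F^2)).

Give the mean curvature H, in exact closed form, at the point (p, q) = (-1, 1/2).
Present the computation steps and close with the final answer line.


f = 15/2, f' = -7, f'' = 4, h' = 3, h'' = 0
E = 58, F = 0, G = 225/4; answer radicand W^2 = 58
unnormalised second-form numerators: l = -12, m = 0, n = 45/2; L = l/sqrt(58), and similarly M = m/sqrt(W^2), N = n/sqrt(W^2)
H = (E*n - 2*F*m + G*l) / (2*(EG - F^2)*sqrt(W^2)); E*n - 2*F*m + G*l = 630, EG - F^2 = 6525/2, so H = (14/145)/sqrt(58)

Answer: H = 7*sqrt(58)/4205


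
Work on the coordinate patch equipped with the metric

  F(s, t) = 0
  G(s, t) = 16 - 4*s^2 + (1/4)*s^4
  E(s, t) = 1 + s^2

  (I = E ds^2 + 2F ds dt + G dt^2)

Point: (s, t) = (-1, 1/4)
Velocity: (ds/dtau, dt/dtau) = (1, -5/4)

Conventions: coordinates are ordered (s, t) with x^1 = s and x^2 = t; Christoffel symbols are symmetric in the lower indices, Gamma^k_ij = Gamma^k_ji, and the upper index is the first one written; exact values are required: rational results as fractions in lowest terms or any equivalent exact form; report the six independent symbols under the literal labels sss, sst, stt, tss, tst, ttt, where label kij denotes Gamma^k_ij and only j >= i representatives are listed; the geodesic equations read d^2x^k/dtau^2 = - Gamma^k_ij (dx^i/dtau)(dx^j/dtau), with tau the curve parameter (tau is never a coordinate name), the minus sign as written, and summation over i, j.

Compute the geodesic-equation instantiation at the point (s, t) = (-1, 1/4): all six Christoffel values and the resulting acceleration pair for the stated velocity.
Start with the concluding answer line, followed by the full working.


Answer: Gamma_sss = -1/2, Gamma_sst = 0, Gamma_stt = -7/4, Gamma_tss = 0, Gamma_tst = 2/7, Gamma_ttt = 0; accelerations (d^2s/dtau^2, d^2t/dtau^2) = (207/64, 5/7)

E = 2, F = 0, G = 49/4 at the point
E_s = -2, E_t = 0, F_s = 0, F_t = 0, G_s = 7, G_t = 0
EG - F^2 = 49/2;  g^inv = (2/49) * [[49/4, 0], [0, 2]]
first-kind symbols [ij,l] = (1/2)(d_i g_jl + d_j g_il - d_l g_ij): [ss,s] = E_s/2 = -1, [ss,t] = F_s - E_t/2 = 0, [st,s] = E_t/2 = 0, [st,t] = G_s/2 = 7/2, [tt,s] = F_t - G_s/2 = -7/2, [tt,t] = G_t/2 = 0
Gamma^s_ij = (G*[ij,s] - F*[ij,t])/(EG - F^2), Gamma^t_ij = (E*[ij,t] - F*[ij,s])/(EG - F^2)
Gamma_sss = -1/2, Gamma_sst = 0, Gamma_stt = -7/4, Gamma_tss = 0, Gamma_tst = 2/7, Gamma_ttt = 0
d^2s/dtau^2 = -(Gamma_sss*(1)^2 + 2*Gamma_sst*(1)*(-5/4) + Gamma_stt*(-5/4)^2) = 207/64
d^2t/dtau^2 = -(Gamma_tss*(1)^2 + 2*Gamma_tst*(1)*(-5/4) + Gamma_ttt*(-5/4)^2) = 5/7


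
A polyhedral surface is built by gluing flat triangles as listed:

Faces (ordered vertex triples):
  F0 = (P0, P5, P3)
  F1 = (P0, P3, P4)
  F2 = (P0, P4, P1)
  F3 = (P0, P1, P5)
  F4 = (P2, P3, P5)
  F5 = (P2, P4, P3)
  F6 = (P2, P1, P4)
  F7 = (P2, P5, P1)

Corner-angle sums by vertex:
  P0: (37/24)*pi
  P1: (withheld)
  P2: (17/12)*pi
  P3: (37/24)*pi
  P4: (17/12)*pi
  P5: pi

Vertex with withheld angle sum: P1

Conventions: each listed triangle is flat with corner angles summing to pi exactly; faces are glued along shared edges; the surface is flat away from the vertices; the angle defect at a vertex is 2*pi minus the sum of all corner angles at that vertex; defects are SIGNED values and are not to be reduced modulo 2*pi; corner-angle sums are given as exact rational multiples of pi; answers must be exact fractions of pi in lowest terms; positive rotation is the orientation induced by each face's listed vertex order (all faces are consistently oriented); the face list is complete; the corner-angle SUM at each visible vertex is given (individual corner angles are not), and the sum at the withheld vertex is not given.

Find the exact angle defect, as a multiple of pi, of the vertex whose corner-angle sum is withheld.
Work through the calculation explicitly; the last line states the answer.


V = 6, E = 12, F = 8; chi = V - E + F = 2
Gauss-Bonnet: total defect = 2*pi*chi = 4*pi; visible defects sum to (37/12)*pi

Answer: defect(P1) = (11/12)*pi


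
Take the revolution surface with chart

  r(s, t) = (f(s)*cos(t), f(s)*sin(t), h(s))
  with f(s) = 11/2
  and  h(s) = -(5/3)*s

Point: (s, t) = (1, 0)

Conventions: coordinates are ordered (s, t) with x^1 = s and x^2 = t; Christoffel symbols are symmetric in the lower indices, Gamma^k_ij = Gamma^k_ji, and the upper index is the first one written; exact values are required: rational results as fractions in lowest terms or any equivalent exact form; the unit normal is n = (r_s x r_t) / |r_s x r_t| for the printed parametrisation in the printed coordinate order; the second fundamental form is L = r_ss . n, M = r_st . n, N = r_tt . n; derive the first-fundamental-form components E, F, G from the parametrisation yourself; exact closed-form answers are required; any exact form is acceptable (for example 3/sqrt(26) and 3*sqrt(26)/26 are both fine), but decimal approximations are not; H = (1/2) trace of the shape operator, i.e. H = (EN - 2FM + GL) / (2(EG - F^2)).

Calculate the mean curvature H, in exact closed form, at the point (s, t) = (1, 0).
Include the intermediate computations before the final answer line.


f = 11/2, f' = 0, f'' = 0, h' = -5/3, h'' = 0
E = 25/9, F = 0, G = 121/4; answer radicand W^2 = 25/9
unnormalised second-form numerators: l = 0, m = 0, n = -55/6; L = l/sqrt(25/9), and similarly M = m/sqrt(W^2), N = n/sqrt(W^2)
H = (E*n - 2*F*m + G*l) / (2*(EG - F^2)*sqrt(W^2)); E*n - 2*F*m + G*l = -1375/54, EG - F^2 = 3025/36, so H = (-5/33)/sqrt(25/9)

Answer: H = -1/11


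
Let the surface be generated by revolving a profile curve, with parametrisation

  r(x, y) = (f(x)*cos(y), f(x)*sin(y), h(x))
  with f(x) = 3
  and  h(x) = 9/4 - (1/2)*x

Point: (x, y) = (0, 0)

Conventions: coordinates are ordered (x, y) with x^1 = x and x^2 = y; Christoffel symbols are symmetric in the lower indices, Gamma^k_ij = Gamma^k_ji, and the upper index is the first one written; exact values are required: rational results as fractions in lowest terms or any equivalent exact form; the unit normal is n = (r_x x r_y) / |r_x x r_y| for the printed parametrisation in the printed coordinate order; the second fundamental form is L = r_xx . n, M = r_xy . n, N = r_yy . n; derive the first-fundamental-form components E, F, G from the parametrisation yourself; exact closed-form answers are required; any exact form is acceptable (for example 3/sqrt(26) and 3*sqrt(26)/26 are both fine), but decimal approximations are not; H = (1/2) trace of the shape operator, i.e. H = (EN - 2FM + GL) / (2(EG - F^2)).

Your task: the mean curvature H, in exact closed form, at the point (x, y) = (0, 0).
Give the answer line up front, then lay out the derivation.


Answer: H = -1/6

f = 3, f' = 0, f'' = 0, h' = -1/2, h'' = 0
E = 1/4, F = 0, G = 9; answer radicand W^2 = 1/4
unnormalised second-form numerators: l = 0, m = 0, n = -3/2; L = l/sqrt(1/4), and similarly M = m/sqrt(W^2), N = n/sqrt(W^2)
H = (E*n - 2*F*m + G*l) / (2*(EG - F^2)*sqrt(W^2)); E*n - 2*F*m + G*l = -3/8, EG - F^2 = 9/4, so H = (-1/12)/sqrt(1/4)
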